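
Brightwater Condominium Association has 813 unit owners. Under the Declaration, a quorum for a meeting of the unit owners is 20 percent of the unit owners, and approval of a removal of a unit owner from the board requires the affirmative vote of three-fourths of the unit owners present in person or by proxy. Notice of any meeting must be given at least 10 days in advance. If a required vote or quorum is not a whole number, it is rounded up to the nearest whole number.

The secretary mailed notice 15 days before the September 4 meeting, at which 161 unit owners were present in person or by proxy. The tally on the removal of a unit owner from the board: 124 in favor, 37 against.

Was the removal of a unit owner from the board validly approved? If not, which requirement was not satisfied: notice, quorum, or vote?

Invalid — quorum requirement not satisfied.

Notice: 15 days given; 10 required. Satisfied.
Quorum: 20% of 813 = 162.60, rounded up to 163; 161 present. Not satisfied.
Vote: requires three-fourths of those present (161); 3/4 of 161 = 120.75, rounded up to 121, so 121 needed; 124 in favor. Satisfied.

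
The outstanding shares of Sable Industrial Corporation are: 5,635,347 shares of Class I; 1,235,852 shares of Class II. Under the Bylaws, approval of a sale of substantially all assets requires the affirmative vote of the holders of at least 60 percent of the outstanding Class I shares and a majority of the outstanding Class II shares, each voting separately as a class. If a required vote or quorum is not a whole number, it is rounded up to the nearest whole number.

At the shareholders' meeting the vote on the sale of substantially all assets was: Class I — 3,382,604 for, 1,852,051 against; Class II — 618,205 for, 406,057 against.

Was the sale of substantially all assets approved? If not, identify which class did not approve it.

Class I: 3/5 of 5635347 = 3381208.20, rounded up to 3381209; 3,381,209 required, 3,382,604 in favor — approved.
Class II: a majority of 1235852 is 617927; 617,927 required, 618,205 in favor — approved.

Approved — every class gave the required vote.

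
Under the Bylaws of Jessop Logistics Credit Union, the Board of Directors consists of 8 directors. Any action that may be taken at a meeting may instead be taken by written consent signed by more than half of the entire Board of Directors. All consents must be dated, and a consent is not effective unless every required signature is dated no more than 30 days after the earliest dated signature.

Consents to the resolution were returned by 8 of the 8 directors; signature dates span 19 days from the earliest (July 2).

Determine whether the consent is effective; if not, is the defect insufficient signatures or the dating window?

Effective — both the signature and dating-window requirements are satisfied.

Signatures required: more than half of 8 — a majority of 8 is 5, so 5 needed; 8 signed. Sufficient.
Dating window: the latest signature is 19 days after the earliest; the limit is 30 days. Within the window.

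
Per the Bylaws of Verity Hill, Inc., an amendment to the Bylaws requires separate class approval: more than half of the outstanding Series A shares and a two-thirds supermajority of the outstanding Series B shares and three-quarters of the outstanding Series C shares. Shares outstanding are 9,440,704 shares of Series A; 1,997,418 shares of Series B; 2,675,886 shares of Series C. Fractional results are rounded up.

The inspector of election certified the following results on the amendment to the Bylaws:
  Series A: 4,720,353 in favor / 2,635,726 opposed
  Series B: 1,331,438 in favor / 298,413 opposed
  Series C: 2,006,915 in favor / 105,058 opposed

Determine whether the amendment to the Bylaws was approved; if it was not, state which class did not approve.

Series A: a majority of 9440704 is 4720353; 4,720,353 required, 4,720,353 in favor — approved.
Series B: 2/3 of 1997418 = 1331612; 1,331,612 required, 1,331,438 in favor — not approved.
Series C: 3/4 of 2675886 = 2006914.50, rounded up to 2006915; 2,006,915 required, 2,006,915 in favor — approved.

Not approved — the Series B shares did not give the required vote.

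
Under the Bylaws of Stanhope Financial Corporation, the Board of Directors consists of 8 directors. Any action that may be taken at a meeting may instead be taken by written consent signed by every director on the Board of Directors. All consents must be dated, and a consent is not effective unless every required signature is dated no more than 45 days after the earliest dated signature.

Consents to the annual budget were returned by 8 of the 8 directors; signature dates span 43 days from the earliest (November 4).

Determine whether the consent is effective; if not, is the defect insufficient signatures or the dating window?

Effective — both the signature and dating-window requirements are satisfied.

Signatures required: the unanimous vote of 8 — unanimous means all 8, so 8 needed; 8 signed. Sufficient.
Dating window: the latest signature is 43 days after the earliest; the limit is 45 days. Within the window.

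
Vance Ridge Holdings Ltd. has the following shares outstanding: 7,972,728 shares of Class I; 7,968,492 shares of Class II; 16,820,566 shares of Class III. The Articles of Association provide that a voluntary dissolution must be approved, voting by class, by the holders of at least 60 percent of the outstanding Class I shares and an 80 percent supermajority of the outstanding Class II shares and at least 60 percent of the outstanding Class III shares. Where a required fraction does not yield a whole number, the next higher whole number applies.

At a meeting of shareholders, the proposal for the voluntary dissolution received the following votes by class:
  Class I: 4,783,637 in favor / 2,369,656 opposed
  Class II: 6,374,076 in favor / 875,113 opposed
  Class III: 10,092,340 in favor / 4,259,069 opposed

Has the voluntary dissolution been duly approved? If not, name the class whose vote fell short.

Not approved — the Class II shares did not give the required vote.

Class I: 3/5 of 7972728 = 4783636.80, rounded up to 4783637; 4,783,637 required, 4,783,637 in favor — approved.
Class II: 4/5 of 7968492 = 6374793.60, rounded up to 6374794; 6,374,794 required, 6,374,076 in favor — not approved.
Class III: 3/5 of 16820566 = 10092339.60, rounded up to 10092340; 10,092,340 required, 10,092,340 in favor — approved.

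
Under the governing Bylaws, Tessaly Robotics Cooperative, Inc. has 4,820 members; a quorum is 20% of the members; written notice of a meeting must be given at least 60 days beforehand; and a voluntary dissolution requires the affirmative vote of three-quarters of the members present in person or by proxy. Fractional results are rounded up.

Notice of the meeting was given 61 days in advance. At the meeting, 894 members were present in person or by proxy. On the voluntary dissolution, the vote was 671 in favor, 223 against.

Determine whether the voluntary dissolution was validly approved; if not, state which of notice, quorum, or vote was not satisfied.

Notice: 61 days given; 60 required. Satisfied.
Quorum: 20% of 4,820 = 964; 894 present. Not satisfied.
Vote: requires three-fourths of those present (894); 3/4 of 894 = 670.50, rounded up to 671, so 671 needed; 671 in favor. Satisfied.

Invalid — quorum requirement not satisfied.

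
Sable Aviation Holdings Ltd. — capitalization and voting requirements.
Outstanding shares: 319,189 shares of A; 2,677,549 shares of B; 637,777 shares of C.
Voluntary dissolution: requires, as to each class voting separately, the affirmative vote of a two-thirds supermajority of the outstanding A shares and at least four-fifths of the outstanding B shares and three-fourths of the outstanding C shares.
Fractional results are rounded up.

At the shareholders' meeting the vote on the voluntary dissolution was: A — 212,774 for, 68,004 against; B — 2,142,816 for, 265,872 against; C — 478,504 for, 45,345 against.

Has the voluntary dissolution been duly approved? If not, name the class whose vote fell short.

Not approved — the A shares did not give the required vote.

A: 2/3 of 319189 = 212792.67, rounded up to 212793; 212,793 required, 212,774 in favor — not approved.
B: 4/5 of 2677549 = 2142039.20, rounded up to 2142040; 2,142,040 required, 2,142,816 in favor — approved.
C: 3/4 of 637777 = 478332.75, rounded up to 478333; 478,333 required, 478,504 in favor — approved.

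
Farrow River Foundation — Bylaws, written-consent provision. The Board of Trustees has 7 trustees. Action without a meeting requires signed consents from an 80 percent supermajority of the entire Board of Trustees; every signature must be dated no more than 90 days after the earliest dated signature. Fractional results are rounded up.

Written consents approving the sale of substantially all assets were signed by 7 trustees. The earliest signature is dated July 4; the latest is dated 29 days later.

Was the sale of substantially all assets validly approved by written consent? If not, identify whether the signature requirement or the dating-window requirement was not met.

Effective — both the signature and dating-window requirements are satisfied.

Signatures required: an 80 percent supermajority of 7 — 4/5 of 7 = 5.60, rounded up to 6, so 6 needed; 7 signed. Sufficient.
Dating window: the latest signature is 29 days after the earliest; the limit is 90 days. Within the window.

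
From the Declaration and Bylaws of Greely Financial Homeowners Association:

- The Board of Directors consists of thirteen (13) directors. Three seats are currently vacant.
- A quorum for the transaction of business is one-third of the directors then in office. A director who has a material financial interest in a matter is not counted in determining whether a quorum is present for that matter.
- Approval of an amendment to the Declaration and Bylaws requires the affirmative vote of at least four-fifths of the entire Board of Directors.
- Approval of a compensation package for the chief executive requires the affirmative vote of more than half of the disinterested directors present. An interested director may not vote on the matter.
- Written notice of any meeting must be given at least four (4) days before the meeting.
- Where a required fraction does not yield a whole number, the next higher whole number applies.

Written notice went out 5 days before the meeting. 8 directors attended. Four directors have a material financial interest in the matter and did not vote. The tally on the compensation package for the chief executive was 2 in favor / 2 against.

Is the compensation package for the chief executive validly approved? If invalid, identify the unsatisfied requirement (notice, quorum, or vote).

Invalid — vote requirement not satisfied.

Notice: 5 days given; 4 required (5 ≥ 4). Satisfied.
Quorum: 8 present, but the 4 interested directors do not count, leaving 4. Quorum is 4. Satisfied.
Vote: the compensation package for the chief executive requires a majority of the disinterested directors present (8 − 4 = 4). A majority of 4 is 3, so 3 affirmative votes are needed; 2 voted in favor. Not satisfied.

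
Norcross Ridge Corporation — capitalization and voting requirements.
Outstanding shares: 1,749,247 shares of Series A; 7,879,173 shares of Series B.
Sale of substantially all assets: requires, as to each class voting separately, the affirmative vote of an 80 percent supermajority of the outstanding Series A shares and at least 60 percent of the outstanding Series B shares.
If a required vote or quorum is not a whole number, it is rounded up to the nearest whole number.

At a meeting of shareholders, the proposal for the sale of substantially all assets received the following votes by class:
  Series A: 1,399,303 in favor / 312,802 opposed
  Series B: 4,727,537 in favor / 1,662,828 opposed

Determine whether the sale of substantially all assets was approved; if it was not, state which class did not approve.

Not approved — the Series A shares did not give the required vote.

Series A: 4/5 of 1749247 = 1399397.60, rounded up to 1399398; 1,399,398 required, 1,399,303 in favor — not approved.
Series B: 3/5 of 7879173 = 4727503.80, rounded up to 4727504; 4,727,504 required, 4,727,537 in favor — approved.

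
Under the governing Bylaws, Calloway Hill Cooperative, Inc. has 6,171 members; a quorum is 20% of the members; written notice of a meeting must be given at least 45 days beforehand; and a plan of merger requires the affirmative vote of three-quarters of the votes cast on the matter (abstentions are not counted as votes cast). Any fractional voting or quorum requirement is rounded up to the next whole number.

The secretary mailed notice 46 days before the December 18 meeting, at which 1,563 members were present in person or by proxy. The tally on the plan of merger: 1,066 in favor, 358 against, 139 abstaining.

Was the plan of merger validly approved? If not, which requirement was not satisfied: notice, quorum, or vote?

Invalid — vote requirement not satisfied.

Notice: 46 days given; 45 required. Satisfied.
Quorum: 20% of 6,171 = 1,234.20, rounded up to 1,235; 1,563 present. Satisfied.
Vote: requires three-fourths of the votes cast (1,563 − 139 abstaining = 1,424); 3/4 of 1424 = 1068, so 1,068 needed; 1,066 in favor. Not satisfied.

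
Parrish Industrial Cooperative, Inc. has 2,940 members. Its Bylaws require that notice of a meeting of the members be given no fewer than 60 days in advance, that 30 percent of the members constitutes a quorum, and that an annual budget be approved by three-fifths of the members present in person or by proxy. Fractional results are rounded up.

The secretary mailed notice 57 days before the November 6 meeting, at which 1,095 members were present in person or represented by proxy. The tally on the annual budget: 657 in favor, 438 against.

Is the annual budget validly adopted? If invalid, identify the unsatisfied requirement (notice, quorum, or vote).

Notice: 57 days given; 60 required. Not satisfied.
Quorum: 30% of 2,940 = 882; 1,095 present. Satisfied.
Vote: requires three-fifths of those present (1,095); 3/5 of 1095 = 657, so 657 needed; 657 in favor. Satisfied.

Invalid — notice requirement not satisfied.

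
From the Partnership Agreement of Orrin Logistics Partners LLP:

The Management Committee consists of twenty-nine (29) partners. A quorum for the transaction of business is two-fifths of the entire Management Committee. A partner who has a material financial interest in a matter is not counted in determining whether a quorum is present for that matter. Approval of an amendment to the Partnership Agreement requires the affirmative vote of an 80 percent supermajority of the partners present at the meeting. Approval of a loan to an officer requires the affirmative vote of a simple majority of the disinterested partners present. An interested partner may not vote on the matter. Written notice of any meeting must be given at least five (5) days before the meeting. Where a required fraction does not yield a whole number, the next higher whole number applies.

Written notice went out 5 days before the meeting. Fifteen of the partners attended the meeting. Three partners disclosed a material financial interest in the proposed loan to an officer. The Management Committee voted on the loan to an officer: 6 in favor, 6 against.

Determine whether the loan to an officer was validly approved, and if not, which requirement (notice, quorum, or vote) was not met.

Invalid — vote requirement not satisfied.

Notice: 5 days given; 5 required (5 ≥ 5). Satisfied.
Quorum: 15 present, but the 3 interested partners do not count, leaving 12. Quorum is 12. Satisfied.
Vote: the loan to an officer requires a majority of the disinterested partners present (15 − 3 = 12). A majority of 12 is 7, so 7 affirmative votes are needed; 6 voted in favor. Not satisfied.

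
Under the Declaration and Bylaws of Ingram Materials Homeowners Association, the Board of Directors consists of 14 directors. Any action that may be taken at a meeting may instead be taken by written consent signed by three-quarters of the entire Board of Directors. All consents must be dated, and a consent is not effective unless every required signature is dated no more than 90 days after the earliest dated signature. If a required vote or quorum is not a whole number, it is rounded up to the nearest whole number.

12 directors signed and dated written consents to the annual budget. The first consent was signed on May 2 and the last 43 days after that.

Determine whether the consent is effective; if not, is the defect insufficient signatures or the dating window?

Effective — both the signature and dating-window requirements are satisfied.

Signatures required: three-quarters of 14 — 3/4 of 14 = 10.50, rounded up to 11, so 11 needed; 12 signed. Sufficient.
Dating window: the latest signature is 43 days after the earliest; the limit is 90 days. Within the window.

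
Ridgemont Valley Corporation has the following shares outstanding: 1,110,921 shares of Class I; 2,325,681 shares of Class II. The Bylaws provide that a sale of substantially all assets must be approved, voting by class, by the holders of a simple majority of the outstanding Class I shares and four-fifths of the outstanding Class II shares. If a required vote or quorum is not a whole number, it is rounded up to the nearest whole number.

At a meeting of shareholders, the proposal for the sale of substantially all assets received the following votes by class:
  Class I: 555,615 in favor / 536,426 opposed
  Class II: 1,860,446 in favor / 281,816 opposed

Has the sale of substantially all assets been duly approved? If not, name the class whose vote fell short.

Not approved — the Class II shares did not give the required vote.

Class I: a majority of 1110921 is 555461; 555,461 required, 555,615 in favor — approved.
Class II: 4/5 of 2325681 = 1860544.80, rounded up to 1860545; 1,860,545 required, 1,860,446 in favor — not approved.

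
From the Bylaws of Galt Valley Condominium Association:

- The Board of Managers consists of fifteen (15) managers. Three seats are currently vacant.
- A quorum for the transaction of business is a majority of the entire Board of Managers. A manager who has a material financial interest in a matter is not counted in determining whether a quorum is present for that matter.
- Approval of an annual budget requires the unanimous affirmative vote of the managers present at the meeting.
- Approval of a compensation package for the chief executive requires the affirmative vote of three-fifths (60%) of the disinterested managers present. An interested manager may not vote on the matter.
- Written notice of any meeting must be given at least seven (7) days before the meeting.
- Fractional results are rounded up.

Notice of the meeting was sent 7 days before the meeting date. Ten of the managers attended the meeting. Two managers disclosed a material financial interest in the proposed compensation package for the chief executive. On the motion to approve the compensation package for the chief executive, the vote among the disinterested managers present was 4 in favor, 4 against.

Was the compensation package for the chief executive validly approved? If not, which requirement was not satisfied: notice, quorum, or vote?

Notice: 7 days given; 7 required (7 ≥ 7). Satisfied.
Quorum: 10 present, but the 2 interested managers do not count, leaving 8. Quorum is 8. Satisfied.
Vote: the compensation package for the chief executive requires three-fifths of the disinterested managers present (10 − 2 = 8). 3/5 of 8 = 4.80, rounded up to 5, so 5 affirmative votes are needed; 4 voted in favor. Not satisfied.

Invalid — vote requirement not satisfied.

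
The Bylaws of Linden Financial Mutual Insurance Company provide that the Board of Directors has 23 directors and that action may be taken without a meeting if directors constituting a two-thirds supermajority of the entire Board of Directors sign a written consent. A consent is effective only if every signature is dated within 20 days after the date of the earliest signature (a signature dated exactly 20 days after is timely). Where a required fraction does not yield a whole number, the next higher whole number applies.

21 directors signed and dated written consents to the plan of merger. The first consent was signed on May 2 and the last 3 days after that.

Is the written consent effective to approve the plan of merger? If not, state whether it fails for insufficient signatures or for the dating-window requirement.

Effective — both the signature and dating-window requirements are satisfied.

Signatures required: a two-thirds supermajority of 23 — 2/3 of 23 = 15.33, rounded up to 16, so 16 needed; 21 signed. Sufficient.
Dating window: the latest signature is 3 days after the earliest; the limit is 20 days. Within the window.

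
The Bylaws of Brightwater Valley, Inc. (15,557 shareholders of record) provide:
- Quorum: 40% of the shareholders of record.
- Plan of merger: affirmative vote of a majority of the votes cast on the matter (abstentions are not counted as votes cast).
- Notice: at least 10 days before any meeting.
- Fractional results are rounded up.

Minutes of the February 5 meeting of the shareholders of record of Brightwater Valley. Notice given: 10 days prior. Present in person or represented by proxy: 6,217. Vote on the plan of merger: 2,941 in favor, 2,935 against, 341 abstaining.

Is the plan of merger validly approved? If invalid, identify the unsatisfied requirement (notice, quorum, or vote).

Invalid — quorum requirement not satisfied.

Notice: 10 days given; 10 required. Satisfied.
Quorum: 40% of 15,557 = 6,222.80, rounded up to 6,223; 6,217 present. Not satisfied.
Vote: requires a majority of the votes cast (6,217 − 341 abstaining = 5,876); a majority of 5876 is 2939, so 2,939 needed; 2,941 in favor. Satisfied.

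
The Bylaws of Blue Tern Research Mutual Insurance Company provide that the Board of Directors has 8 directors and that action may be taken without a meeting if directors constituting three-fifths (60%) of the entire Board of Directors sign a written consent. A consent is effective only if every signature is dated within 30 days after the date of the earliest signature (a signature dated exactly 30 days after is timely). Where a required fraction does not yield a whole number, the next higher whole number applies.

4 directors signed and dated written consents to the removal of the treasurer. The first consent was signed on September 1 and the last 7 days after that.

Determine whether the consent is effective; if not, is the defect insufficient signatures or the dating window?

Signatures required: three-fifths (60%) of 8 — 3/5 of 8 = 4.80, rounded up to 5, so 5 needed; 4 signed. Insufficient.
Dating window: the latest signature is 7 days after the earliest; the limit is 30 days. Within the window.

Not effective — insufficient signatures.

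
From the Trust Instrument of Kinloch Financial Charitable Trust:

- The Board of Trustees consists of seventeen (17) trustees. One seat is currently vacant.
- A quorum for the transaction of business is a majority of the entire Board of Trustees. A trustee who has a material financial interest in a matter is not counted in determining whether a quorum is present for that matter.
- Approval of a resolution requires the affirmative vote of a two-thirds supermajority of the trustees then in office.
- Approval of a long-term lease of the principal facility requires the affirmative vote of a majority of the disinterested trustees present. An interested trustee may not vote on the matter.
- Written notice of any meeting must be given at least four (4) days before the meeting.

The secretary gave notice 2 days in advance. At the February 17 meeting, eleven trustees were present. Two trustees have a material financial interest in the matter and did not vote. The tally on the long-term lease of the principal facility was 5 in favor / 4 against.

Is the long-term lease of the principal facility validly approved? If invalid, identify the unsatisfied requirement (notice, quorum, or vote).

Invalid — notice requirement not satisfied.

Notice: 2 days given; 4 required (2 < 4). Not satisfied.
Quorum: 11 present, but the 2 interested trustees do not count, leaving 9. Quorum is 9. Satisfied.
Vote: the long-term lease of the principal facility requires a majority of the disinterested trustees present (11 − 2 = 9). A majority of 9 is 5, so 5 affirmative votes are needed; 5 voted in favor. Satisfied.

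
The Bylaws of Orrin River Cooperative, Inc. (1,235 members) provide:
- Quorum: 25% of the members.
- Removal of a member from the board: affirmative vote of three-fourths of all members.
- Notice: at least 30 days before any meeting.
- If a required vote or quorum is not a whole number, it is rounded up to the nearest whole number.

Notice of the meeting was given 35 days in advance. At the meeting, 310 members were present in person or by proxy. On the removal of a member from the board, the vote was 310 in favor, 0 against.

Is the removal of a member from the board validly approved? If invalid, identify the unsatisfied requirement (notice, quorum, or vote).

Invalid — vote requirement not satisfied.

Notice: 35 days given; 30 required. Satisfied.
Quorum: 25% of 1,235 = 308.75, rounded up to 309; 310 present. Satisfied.
Vote: requires three-fourths of all members (1,235); 3/4 of 1235 = 926.25, rounded up to 927, so 927 needed; 310 in favor. Not satisfied.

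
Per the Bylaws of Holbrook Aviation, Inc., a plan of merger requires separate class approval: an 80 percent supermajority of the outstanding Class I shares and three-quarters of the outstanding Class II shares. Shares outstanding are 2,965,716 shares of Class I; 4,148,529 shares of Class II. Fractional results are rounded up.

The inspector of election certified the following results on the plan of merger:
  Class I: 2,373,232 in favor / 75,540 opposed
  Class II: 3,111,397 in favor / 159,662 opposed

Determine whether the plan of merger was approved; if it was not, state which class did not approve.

Class I: 4/5 of 2965716 = 2372572.80, rounded up to 2372573; 2,372,573 required, 2,373,232 in favor — approved.
Class II: 3/4 of 4148529 = 3111396.75, rounded up to 3111397; 3,111,397 required, 3,111,397 in favor — approved.

Approved — every class gave the required vote.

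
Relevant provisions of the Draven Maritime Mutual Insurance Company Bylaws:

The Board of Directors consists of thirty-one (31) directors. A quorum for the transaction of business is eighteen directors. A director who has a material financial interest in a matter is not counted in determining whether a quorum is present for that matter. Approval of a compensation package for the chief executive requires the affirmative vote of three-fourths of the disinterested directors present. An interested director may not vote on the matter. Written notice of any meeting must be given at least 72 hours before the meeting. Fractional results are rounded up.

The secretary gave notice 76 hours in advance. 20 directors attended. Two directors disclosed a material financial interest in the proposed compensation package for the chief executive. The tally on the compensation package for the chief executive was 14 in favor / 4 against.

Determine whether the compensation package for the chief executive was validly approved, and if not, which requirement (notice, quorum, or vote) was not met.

Valid — all requirements satisfied.

Notice: 76 hours given; 72 required (76 ≥ 72). Satisfied.
Quorum: 20 present, but the 2 interested directors do not count, leaving 18. Quorum is 18. Satisfied.
Vote: the compensation package for the chief executive requires three-fourths of the disinterested directors present (20 − 2 = 18). 3/4 of 18 = 13.50, rounded up to 14, so 14 affirmative votes are needed; 14 voted in favor. Satisfied.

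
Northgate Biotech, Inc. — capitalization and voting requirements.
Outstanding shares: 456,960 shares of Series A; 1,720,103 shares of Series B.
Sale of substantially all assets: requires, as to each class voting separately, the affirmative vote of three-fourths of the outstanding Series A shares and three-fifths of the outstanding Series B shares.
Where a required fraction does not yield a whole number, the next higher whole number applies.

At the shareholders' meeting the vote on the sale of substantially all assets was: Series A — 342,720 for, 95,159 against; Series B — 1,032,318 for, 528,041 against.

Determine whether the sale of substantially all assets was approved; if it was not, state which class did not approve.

Series A: 3/4 of 456960 = 342720; 342,720 required, 342,720 in favor — approved.
Series B: 3/5 of 1720103 = 1032061.80, rounded up to 1032062; 1,032,062 required, 1,032,318 in favor — approved.

Approved — every class gave the required vote.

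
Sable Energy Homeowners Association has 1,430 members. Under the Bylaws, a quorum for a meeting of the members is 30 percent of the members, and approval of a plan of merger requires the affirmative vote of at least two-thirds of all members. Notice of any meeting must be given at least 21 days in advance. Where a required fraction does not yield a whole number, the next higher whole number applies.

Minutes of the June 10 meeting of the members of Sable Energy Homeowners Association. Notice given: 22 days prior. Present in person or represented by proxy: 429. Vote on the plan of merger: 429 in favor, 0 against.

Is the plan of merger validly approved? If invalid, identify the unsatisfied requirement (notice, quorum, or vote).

Invalid — vote requirement not satisfied.

Notice: 22 days given; 21 required. Satisfied.
Quorum: 30% of 1,430 = 429; 429 present. Satisfied.
Vote: requires two-thirds of all members (1,430); 2/3 of 1430 = 953.33, rounded up to 954, so 954 needed; 429 in favor. Not satisfied.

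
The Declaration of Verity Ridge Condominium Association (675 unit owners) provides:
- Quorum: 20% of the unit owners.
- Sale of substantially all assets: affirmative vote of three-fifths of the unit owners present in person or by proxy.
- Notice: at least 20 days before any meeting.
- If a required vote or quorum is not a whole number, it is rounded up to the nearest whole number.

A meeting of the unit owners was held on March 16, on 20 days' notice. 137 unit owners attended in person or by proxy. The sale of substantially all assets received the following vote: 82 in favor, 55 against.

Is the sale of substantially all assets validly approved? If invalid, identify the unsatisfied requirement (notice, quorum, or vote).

Notice: 20 days given; 20 required. Satisfied.
Quorum: 20% of 675 = 135; 137 present. Satisfied.
Vote: requires three-fifths of those present (137); 3/5 of 137 = 82.20, rounded up to 83, so 83 needed; 82 in favor. Not satisfied.

Invalid — vote requirement not satisfied.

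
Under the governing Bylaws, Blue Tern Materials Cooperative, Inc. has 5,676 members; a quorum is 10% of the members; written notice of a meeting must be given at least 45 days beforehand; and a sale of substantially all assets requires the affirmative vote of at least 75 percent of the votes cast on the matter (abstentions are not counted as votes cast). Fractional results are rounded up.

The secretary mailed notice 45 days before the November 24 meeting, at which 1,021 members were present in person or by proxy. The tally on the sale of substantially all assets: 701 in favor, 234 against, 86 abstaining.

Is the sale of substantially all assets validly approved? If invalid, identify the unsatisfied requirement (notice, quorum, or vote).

Invalid — vote requirement not satisfied.

Notice: 45 days given; 45 required. Satisfied.
Quorum: 10% of 5,676 = 567.60, rounded up to 568; 1,021 present. Satisfied.
Vote: requires three-fourths of the votes cast (1,021 − 86 abstaining = 935); 3/4 of 935 = 701.25, rounded up to 702, so 702 needed; 701 in favor. Not satisfied.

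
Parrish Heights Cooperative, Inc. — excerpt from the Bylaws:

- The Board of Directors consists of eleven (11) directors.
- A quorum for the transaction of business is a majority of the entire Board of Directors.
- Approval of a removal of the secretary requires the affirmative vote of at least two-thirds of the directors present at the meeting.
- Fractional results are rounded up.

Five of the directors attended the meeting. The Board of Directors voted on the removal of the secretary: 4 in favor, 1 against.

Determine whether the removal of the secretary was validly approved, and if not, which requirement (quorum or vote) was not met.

Quorum: 5 present; quorum is 6. Not satisfied.
Vote: the removal of the secretary requires two-thirds of the directors present (5). 2/3 of 5 = 3.33, rounded up to 4, so 4 affirmative votes are needed; 4 voted in favor. Satisfied. (Moot — without a quorum no business can be validly transacted.)

Invalid — quorum requirement not satisfied.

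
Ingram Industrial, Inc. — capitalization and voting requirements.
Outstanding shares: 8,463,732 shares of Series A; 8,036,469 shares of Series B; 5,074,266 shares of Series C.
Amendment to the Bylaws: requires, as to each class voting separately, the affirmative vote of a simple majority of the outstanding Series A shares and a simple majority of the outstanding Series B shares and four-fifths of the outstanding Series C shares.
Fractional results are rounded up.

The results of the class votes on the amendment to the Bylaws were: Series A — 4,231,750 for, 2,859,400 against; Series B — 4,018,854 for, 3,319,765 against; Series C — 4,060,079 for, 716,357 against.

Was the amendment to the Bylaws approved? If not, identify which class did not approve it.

Series A: a majority of 8463732 is 4231867; 4,231,867 required, 4,231,750 in favor — not approved.
Series B: a majority of 8036469 is 4018235; 4,018,235 required, 4,018,854 in favor — approved.
Series C: 4/5 of 5074266 = 4059412.80, rounded up to 4059413; 4,059,413 required, 4,060,079 in favor — approved.

Not approved — the Series A shares did not give the required vote.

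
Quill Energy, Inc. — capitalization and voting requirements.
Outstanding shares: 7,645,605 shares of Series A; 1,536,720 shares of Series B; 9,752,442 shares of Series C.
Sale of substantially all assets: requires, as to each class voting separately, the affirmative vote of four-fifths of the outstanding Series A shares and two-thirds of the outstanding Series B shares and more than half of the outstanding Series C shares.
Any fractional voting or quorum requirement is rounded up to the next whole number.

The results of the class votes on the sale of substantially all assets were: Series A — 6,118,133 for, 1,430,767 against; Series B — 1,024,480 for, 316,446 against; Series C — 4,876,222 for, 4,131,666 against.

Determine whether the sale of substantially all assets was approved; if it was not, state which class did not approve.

Series A: 4/5 of 7645605 = 6116484; 6,116,484 required, 6,118,133 in favor — approved.
Series B: 2/3 of 1536720 = 1024480; 1,024,480 required, 1,024,480 in favor — approved.
Series C: a majority of 9752442 is 4876222; 4,876,222 required, 4,876,222 in favor — approved.

Approved — every class gave the required vote.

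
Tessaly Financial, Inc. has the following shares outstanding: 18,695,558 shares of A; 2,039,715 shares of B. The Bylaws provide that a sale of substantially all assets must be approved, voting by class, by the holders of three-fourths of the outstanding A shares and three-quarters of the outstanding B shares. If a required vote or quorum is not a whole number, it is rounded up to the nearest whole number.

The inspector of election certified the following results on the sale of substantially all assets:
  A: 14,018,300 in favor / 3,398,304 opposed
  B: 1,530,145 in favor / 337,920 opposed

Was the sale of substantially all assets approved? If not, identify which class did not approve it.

A: 3/4 of 18695558 = 14021668.50, rounded up to 14021669; 14,021,669 required, 14,018,300 in favor — not approved.
B: 3/4 of 2039715 = 1529786.25, rounded up to 1529787; 1,529,787 required, 1,530,145 in favor — approved.

Not approved — the A shares did not give the required vote.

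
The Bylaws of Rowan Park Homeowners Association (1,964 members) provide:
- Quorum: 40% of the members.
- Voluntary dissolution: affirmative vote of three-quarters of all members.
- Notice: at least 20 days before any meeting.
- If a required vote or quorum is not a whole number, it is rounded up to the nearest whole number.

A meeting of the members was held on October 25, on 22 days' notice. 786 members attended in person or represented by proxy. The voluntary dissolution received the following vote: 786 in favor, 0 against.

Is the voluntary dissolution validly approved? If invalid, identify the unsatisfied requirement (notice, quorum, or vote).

Invalid — vote requirement not satisfied.

Notice: 22 days given; 20 required. Satisfied.
Quorum: 40% of 1,964 = 785.60, rounded up to 786; 786 present. Satisfied.
Vote: requires three-fourths of all members (1,964); 3/4 of 1964 = 1473, so 1,473 needed; 786 in favor. Not satisfied.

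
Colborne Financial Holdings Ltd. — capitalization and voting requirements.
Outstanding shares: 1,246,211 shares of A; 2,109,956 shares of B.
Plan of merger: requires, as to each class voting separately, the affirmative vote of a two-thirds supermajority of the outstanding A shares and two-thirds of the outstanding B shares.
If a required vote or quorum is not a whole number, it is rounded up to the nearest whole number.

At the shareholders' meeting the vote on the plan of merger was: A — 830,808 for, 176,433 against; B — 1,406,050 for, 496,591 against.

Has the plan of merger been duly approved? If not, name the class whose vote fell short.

A: 2/3 of 1246211 = 830807.33, rounded up to 830808; 830,808 required, 830,808 in favor — approved.
B: 2/3 of 2109956 = 1406637.33, rounded up to 1406638; 1,406,638 required, 1,406,050 in favor — not approved.

Not approved — the B shares did not give the required vote.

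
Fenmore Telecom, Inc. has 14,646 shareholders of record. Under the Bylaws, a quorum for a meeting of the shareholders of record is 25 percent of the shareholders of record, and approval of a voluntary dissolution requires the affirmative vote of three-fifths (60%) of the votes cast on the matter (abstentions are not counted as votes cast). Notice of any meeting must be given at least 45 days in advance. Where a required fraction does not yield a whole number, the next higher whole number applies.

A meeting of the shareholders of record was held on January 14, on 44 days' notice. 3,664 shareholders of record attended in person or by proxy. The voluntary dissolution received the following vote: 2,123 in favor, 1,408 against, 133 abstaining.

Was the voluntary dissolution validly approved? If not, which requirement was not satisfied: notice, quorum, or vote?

Invalid — notice requirement not satisfied.

Notice: 44 days given; 45 required. Not satisfied.
Quorum: 25% of 14,646 = 3,661.50, rounded up to 3,662; 3,664 present. Satisfied.
Vote: requires three-fifths of the votes cast (3,664 − 133 abstaining = 3,531); 3/5 of 3531 = 2118.60, rounded up to 2119, so 2,119 needed; 2,123 in favor. Satisfied.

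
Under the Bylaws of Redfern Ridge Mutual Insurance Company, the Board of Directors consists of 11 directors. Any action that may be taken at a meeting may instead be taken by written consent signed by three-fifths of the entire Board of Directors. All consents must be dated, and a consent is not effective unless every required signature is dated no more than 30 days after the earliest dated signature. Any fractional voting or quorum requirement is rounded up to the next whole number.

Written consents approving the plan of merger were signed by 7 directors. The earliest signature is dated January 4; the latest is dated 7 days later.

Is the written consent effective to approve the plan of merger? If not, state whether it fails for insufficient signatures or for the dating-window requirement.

Signatures required: three-fifths of 11 — 3/5 of 11 = 6.60, rounded up to 7, so 7 needed; 7 signed. Sufficient.
Dating window: the latest signature is 7 days after the earliest; the limit is 30 days. Within the window.

Effective — both the signature and dating-window requirements are satisfied.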